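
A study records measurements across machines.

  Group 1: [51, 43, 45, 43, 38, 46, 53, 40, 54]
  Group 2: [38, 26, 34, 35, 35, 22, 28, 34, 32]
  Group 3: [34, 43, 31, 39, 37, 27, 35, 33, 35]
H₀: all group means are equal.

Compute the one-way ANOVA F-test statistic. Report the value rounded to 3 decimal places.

test statistic = 19.047

Group means [45.89, 31.56, 34.89], grand mean 37.444
SSB = Σnᵢ(x̄ᵢ−x̄)² = 1012.667; SSW = ΣΣ(x−x̄ᵢ)² = 638.000
MSB = 1012.667/2 = 506.3333; MSW = 638.000/24 = 26.5833
F = MSB/MSW = 19.0470
df = (2, 24)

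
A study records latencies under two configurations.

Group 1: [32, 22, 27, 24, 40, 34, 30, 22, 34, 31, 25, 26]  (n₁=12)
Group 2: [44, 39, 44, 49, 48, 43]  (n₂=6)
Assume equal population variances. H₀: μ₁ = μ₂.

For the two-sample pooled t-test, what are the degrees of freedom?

df = n₁ + n₂ − 2 = 12 + 6 − 2 = 16

degrees of freedom = 16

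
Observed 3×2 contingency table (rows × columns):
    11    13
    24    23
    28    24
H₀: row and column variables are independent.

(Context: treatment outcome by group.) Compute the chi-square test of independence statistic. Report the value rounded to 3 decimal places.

test statistic = 0.423

Row totals [24, 47, 52], col totals [63, 60], n=123
χ² = (11−12.29)²/12.29 + (13−11.71)²/11.71 + (24−24.07)²/24.07 + (23−22.93)²/22.93 + (28−26.63)²/26.63 + (24−25.37)²/25.37 = 0.4227
df = 2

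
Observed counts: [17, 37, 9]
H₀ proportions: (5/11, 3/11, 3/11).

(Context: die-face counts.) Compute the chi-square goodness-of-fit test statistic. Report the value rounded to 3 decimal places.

test statistic = 31.484

n = 63; E_i = n·p_i = [28.64, 17.18, 17.18]
χ² = (17−28.64)²/28.64 + (37−17.18)²/17.18 + (9−17.18)²/17.18 = 31.4836
df = 2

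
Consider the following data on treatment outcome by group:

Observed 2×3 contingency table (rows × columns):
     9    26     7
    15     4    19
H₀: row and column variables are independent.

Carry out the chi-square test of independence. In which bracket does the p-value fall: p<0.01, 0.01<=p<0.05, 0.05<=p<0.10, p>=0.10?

Row totals [42, 38], col totals [24, 30, 26], n=80
χ² = (9−12.60)²/12.60 + (26−15.75)²/15.75 + (7−13.65)²/13.65 + (15−11.40)²/11.40 + (4−14.25)²/14.25 + (19−12.35)²/12.35 = 23.0294
df = 2
p-value (upper-tail) = 0.00001
→ bracket: p<0.01

p-value bracket: p<0.01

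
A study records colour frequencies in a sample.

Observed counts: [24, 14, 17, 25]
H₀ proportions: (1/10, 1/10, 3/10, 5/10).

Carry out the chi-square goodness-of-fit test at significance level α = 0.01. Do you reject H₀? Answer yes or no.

n = 80; E_i = n·p_i = [8.00, 8.00, 24.00, 40.00]
χ² = (24−8.00)²/8.00 + (14−8.00)²/8.00 + (17−24.00)²/24.00 + (25−40.00)²/40.00 = 44.1667
df = 3
p-value (upper-tail) = 0.00000
At α=0.01: p < α → reject H₀

reject H₀: yes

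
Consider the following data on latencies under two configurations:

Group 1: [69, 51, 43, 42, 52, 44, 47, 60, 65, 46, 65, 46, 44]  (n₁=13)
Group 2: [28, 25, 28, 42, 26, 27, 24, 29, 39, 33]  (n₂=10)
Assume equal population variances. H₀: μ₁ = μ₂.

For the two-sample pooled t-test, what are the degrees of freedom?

degrees of freedom = 21

df = n₁ + n₂ − 2 = 13 + 10 − 2 = 21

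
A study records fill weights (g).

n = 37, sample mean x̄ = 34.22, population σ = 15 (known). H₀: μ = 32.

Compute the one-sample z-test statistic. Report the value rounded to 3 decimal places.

test statistic = 0.900

SE = σ/√n = 15/√37 = 2.4660
z = (x̄−μ₀)/SE = (34.22−32)/2.4660 = 0.9002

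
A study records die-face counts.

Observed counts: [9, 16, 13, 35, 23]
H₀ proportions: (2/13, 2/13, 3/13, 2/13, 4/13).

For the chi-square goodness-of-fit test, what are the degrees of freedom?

degrees of freedom = 4

df = k − 1 = 5 − 1 = 4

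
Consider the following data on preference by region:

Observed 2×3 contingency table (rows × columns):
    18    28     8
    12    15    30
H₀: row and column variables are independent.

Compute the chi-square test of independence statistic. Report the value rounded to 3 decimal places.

Row totals [54, 57], col totals [30, 43, 38], n=111
χ² = (18−14.59)²/14.59 + (28−20.92)²/20.92 + (8−18.49)²/18.49 + (12−15.41)²/15.41 + (15−22.08)²/22.08 + (30−19.51)²/19.51 = 17.7990
df = 2

test statistic = 17.799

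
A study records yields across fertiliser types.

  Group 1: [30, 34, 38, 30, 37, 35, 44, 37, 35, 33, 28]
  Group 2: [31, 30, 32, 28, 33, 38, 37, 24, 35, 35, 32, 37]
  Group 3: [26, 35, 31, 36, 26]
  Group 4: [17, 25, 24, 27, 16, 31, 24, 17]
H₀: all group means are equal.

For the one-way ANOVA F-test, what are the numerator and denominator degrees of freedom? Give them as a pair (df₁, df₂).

k = 4 groups, N = 36 total
df = (k−1, N−k) = (4−1, 36−4) = (3, 32)

degrees of freedom = [3, 32]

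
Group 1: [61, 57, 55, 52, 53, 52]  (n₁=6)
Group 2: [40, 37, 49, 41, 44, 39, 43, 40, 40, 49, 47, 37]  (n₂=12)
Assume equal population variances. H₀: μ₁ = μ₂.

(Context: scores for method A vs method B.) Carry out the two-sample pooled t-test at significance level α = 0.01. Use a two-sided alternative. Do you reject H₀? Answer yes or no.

reject H₀: yes

x̄₁=55.000, s₁=3.521, n₁=6
x̄₂=42.167, s₂=4.260, n₂=12
s_p² = [5·3.521² + 11·4.260²]/16 = 16.3542
SE = √(s_p²·(1/6+1/12)) = 2.0220
t = (55.000−42.167)/2.0220 = 6.3468
df = 16
p-value (two-sided) = 0.00001
At α=0.01: p < α → reject H₀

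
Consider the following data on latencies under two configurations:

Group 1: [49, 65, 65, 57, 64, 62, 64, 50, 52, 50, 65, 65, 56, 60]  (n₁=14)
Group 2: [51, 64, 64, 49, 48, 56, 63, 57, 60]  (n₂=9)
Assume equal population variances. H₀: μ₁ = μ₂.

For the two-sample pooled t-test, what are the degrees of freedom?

df = n₁ + n₂ − 2 = 14 + 9 − 2 = 21

degrees of freedom = 21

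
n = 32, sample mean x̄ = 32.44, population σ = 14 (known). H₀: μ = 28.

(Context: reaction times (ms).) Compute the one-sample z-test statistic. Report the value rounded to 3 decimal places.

test statistic = 1.794

SE = σ/√n = 14/√32 = 2.4749
z = (x̄−μ₀)/SE = (32.44−28)/2.4749 = 1.7940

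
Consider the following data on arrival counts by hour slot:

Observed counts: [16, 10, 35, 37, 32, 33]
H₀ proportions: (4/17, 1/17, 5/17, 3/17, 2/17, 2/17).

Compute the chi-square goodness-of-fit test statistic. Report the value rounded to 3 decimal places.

n = 163; E_i = n·p_i = [38.35, 9.59, 47.94, 28.76, 19.18, 19.18]
χ² = (16−38.35)²/38.35 + (10−9.59)²/9.59 + (35−47.94)²/47.94 + (37−28.76)²/28.76 + (32−19.18)²/19.18 + (33−19.18)²/19.18 = 37.4366
df = 5

test statistic = 37.437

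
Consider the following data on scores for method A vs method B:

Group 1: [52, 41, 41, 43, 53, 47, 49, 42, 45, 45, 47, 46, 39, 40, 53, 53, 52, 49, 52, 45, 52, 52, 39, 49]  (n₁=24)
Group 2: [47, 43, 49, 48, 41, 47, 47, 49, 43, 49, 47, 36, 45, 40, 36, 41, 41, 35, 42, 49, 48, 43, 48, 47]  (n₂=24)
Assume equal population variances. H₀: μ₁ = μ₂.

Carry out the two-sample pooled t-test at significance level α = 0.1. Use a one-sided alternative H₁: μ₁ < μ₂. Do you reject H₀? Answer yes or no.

x̄₁=46.917, s₁=4.880, n₁=24
x̄₂=44.208, s₂=4.433, n₂=24
s_p² = [23·4.880² + 23·4.433²]/46 = 21.7346
SE = √(s_p²·(1/24+1/24)) = 1.3458
t = (46.917−44.208)/1.3458 = 2.0124
df = 46
p-value (one-sided, H₁ less) = 0.97497
At α=0.1: p ≥ α → fail to reject H₀

reject H₀: no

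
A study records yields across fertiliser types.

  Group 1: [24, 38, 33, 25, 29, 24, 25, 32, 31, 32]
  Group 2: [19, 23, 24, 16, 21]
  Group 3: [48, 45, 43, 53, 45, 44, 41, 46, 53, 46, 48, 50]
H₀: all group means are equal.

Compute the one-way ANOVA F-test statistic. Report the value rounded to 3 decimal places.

test statistic = 92.234

Group means [29.30, 20.60, 46.83], grand mean 35.481
SSB = Σnᵢ(x̄ᵢ−x̄)² = 3035.774; SSW = ΣΣ(x−x̄ᵢ)² = 394.967
MSB = 3035.774/2 = 1517.8870; MSW = 394.967/24 = 16.4569
F = MSB/MSW = 92.2338
df = (2, 24)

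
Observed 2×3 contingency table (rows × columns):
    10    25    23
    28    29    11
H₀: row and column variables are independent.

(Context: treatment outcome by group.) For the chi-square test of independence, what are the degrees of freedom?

degrees of freedom = 2

df = (r−1)(c−1) = (2−1)·(3−1) = 2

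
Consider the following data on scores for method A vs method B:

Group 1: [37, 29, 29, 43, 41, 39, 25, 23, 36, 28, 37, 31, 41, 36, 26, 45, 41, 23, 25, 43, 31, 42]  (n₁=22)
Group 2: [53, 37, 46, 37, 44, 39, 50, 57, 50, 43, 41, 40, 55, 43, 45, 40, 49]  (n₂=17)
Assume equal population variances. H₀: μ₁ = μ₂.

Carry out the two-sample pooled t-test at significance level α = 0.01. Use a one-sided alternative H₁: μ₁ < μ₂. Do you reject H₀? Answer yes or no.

x̄₁=34.136, s₁=7.292, n₁=22
x̄₂=45.235, s₂=6.190, n₂=17
s_p² = [21·7.292² + 16·6.190²]/37 = 46.7473
SE = √(s_p²·(1/22+1/17)) = 2.2079
t = (34.136−45.235)/2.2079 = -5.0270
df = 37
p-value (one-sided, H₁ less) = 0.00001
At α=0.01: p < α → reject H₀

reject H₀: yes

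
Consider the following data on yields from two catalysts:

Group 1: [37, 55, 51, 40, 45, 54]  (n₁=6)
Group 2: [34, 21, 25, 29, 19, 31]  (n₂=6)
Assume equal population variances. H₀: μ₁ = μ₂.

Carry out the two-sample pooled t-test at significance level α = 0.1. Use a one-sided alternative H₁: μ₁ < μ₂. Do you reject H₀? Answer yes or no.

reject H₀: no

x̄₁=47.000, s₁=7.510, n₁=6
x̄₂=26.500, s₂=5.857, n₂=6
s_p² = [5·7.510² + 5·5.857²]/10 = 45.3500
SE = √(s_p²·(1/6+1/6)) = 3.8880
t = (47.000−26.500)/3.8880 = 5.2726
df = 10
p-value (one-sided, H₁ less) = 0.99982
At α=0.1: p ≥ α → fail to reject H₀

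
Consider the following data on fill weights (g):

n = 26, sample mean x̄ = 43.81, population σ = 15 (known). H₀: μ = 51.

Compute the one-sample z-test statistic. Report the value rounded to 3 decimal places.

test statistic = -2.444

SE = σ/√n = 15/√26 = 2.9417
z = (x̄−μ₀)/SE = (43.81−51)/2.9417 = -2.4441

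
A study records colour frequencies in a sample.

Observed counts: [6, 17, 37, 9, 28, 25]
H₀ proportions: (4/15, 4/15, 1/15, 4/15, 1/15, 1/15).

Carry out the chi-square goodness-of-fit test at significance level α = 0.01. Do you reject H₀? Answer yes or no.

reject H₀: yes

n = 122; E_i = n·p_i = [32.53, 32.53, 8.13, 32.53, 8.13, 8.13]
χ² = (6−32.53)²/32.53 + (17−32.53)²/32.53 + (37−8.13)²/8.13 + (9−32.53)²/32.53 + (28−8.13)²/8.13 + (25−8.13)²/8.13 = 232.0369
df = 5
p-value (upper-tail) = 0.00000
At α=0.01: p < α → reject H₀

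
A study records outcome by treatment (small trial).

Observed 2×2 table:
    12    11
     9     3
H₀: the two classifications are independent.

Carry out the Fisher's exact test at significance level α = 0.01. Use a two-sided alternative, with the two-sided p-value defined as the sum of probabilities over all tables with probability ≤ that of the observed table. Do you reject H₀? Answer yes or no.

reject H₀: no

Margins: r₁=23, r₂=12, c₁=21, c₂=14, n=35
p_obs = C(23,12)·C(12,9)/C(35,21); sum pmf over tables with pmf ≤ p_obs
p-value (two-sided) = 0.28164
At α=0.01: p ≥ α → fail to reject H₀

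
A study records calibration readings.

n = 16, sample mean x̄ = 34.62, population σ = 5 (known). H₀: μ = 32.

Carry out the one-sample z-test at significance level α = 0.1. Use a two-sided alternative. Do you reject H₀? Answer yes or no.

reject H₀: yes

SE = σ/√n = 5/√16 = 1.2500
z = (x̄−μ₀)/SE = (34.62−32)/1.2500 = 2.0960
p-value (two-sided) = 0.03608
At α=0.1: p < α → reject H₀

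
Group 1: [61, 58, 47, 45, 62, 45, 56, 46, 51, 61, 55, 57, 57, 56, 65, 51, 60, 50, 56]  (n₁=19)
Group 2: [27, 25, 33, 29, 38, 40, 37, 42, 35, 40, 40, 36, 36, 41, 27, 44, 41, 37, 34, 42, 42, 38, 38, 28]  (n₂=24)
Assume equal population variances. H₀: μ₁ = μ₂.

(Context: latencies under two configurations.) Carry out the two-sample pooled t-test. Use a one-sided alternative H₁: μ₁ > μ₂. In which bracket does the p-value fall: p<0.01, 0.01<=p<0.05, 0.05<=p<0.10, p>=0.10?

p-value bracket: p<0.01

x̄₁=54.684, s₁=6.083, n₁=19
x̄₂=36.250, s₂=5.487, n₂=24
s_p² = [18·6.083² + 23·5.487²]/41 = 33.1367
SE = √(s_p²·(1/19+1/24)) = 1.7677
t = (54.684−36.250)/1.7677 = 10.4284
df = 41
p-value (one-sided, H₁ greater) = 0.00000
→ bracket: p<0.01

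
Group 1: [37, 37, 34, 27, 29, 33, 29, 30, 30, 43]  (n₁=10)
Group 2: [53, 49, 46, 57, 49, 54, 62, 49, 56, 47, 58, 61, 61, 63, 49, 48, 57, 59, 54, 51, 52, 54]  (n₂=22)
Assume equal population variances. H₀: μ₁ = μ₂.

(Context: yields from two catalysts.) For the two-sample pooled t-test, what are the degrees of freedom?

df = n₁ + n₂ − 2 = 10 + 22 − 2 = 30

degrees of freedom = 30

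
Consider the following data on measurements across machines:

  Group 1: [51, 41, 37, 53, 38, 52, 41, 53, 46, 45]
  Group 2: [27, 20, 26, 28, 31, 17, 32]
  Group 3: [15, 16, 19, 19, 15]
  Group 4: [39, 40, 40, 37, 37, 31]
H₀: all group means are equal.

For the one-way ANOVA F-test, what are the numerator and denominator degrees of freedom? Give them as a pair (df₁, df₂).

k = 4 groups, N = 28 total
df = (k−1, N−k) = (4−1, 28−4) = (3, 24)

degrees of freedom = [3, 24]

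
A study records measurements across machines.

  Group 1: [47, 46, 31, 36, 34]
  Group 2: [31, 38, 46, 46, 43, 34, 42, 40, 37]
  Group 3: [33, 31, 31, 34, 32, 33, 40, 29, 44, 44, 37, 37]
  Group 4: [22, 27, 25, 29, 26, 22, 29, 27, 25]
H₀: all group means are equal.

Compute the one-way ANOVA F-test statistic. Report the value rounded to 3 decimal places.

test statistic = 14.020

Group means [38.80, 39.67, 35.42, 25.78], grand mean 34.514
SSB = Σnᵢ(x̄ᵢ−x̄)² = 1027.471; SSW = ΣΣ(x−x̄ᵢ)² = 757.272
MSB = 1027.471/3 = 342.4902; MSW = 757.272/31 = 24.4281
F = MSB/MSW = 14.0203
df = (3, 31)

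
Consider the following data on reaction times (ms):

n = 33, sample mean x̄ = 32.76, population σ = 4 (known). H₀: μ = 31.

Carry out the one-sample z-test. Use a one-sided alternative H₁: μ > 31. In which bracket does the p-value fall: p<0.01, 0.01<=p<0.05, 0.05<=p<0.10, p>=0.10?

p-value bracket: p<0.01

SE = σ/√n = 4/√33 = 0.6963
z = (x̄−μ₀)/SE = (32.76−31)/0.6963 = 2.5276
p-value (one-sided, H₁ greater) = 0.00574
→ bracket: p<0.01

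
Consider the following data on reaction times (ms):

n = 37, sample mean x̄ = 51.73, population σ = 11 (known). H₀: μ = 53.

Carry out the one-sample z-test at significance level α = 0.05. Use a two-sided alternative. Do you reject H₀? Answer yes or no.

reject H₀: no

SE = σ/√n = 11/√37 = 1.8084
z = (x̄−μ₀)/SE = (51.73−53)/1.8084 = -0.7023
p-value (two-sided) = 0.48250
At α=0.05: p ≥ α → fail to reject H₀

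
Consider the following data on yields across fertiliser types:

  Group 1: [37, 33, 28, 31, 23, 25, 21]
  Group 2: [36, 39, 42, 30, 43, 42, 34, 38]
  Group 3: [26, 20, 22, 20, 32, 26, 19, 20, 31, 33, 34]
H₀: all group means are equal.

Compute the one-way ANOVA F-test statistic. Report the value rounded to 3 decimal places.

Group means [28.29, 38.00, 25.73], grand mean 30.192
SSB = Σnᵢ(x̄ᵢ−x̄)² = 732.428; SSW = ΣΣ(x−x̄ᵢ)² = 685.610
MSB = 732.428/2 = 366.2140; MSW = 685.610/23 = 29.8091
F = MSB/MSW = 12.2853
df = (2, 23)

test statistic = 12.285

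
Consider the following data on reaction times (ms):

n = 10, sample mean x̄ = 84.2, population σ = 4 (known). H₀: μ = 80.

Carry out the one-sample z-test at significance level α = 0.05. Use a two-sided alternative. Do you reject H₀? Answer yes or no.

reject H₀: yes

SE = σ/√n = 4/√10 = 1.2649
z = (x̄−μ₀)/SE = (84.2−80)/1.2649 = 3.3204
p-value (two-sided) = 0.00090
At α=0.05: p < α → reject H₀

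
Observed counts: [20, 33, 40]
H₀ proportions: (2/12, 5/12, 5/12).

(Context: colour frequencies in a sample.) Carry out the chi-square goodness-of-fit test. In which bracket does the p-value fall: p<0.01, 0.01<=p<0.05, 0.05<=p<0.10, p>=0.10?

p-value bracket: p>=0.10

n = 93; E_i = n·p_i = [15.50, 38.75, 38.75]
χ² = (20−15.50)²/15.50 + (33−38.75)²/38.75 + (40−38.75)²/38.75 = 2.2000
df = 2
p-value (upper-tail) = 0.33287
→ bracket: p>=0.10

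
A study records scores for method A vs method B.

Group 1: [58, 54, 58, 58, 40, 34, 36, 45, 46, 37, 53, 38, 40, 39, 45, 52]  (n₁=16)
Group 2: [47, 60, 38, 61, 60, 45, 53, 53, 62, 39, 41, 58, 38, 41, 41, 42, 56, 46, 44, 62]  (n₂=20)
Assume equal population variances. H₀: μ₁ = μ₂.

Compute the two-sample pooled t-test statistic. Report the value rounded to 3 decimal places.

test statistic = -1.203

x̄₁=45.812, s₁=8.534, n₁=16
x̄₂=49.350, s₂=8.946, n₂=20
s_p² = [15·8.534² + 19·8.946²]/34 = 76.8526
SE = √(s_p²·(1/16+1/20)) = 2.9404
t = (45.812−49.350)/2.9404 = -1.2031
df = 34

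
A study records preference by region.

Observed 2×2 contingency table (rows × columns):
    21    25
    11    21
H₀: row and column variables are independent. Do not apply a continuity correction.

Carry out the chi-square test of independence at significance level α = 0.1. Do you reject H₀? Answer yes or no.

reject H₀: no

Row totals [46, 32], col totals [32, 46], n=78
χ² = (21−18.87)²/18.87 + (25−27.13)²/27.13 + (11−13.13)²/13.13 + (21−18.87)²/18.87 = 0.9920
df = 1
p-value (upper-tail) = 0.31926
At α=0.1: p ≥ α → fail to reject H₀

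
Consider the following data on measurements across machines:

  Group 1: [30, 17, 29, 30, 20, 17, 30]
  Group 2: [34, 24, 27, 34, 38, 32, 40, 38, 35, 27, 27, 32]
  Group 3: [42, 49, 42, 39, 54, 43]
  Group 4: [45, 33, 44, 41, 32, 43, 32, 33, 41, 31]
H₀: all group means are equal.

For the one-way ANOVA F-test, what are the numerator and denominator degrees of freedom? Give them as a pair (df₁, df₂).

degrees of freedom = [3, 31]

k = 4 groups, N = 35 total
df = (k−1, N−k) = (4−1, 35−4) = (3, 31)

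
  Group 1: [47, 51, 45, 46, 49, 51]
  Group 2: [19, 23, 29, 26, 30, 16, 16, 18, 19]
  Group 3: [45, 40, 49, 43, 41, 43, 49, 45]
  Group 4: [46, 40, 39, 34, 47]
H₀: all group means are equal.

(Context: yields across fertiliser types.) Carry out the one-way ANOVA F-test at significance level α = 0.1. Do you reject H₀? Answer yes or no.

Group means [48.17, 21.78, 44.38, 41.20], grand mean 37.357
SSB = Σnᵢ(x̄ᵢ−x̄)² = 3353.365; SSW = ΣΣ(x−x̄ᵢ)² = 461.064
MSB = 3353.365/3 = 1117.7882; MSW = 461.064/24 = 19.2110
F = MSB/MSW = 58.1848
df = (3, 24)
p-value (upper-tail) = 0.00000
At α=0.1: p < α → reject H₀

reject H₀: yes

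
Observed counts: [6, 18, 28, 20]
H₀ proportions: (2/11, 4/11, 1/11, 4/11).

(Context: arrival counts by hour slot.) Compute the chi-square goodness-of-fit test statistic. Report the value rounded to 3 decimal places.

test statistic = 78.181

n = 72; E_i = n·p_i = [13.09, 26.18, 6.55, 26.18]
χ² = (6−13.09)²/13.09 + (18−26.18)²/26.18 + (28−6.55)²/6.55 + (20−26.18)²/26.18 = 78.1806
df = 3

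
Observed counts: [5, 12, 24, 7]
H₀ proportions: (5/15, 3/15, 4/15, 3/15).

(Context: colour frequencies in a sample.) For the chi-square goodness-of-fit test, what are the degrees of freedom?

df = k − 1 = 4 − 1 = 3

degrees of freedom = 3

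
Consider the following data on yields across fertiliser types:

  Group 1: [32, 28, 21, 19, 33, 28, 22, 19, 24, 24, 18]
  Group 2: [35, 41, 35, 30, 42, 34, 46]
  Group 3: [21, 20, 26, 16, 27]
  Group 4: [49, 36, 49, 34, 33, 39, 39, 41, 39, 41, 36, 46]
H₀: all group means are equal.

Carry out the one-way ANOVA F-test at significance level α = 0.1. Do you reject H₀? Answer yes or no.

Group means [24.36, 37.57, 22.00, 40.17], grand mean 32.086
SSB = Σnᵢ(x̄ᵢ−x̄)² = 2158.816; SSW = ΣΣ(x−x̄ᵢ)² = 861.926
MSB = 2158.816/3 = 719.6055; MSW = 861.926/31 = 27.8041
F = MSB/MSW = 25.8813
df = (3, 31)
p-value (upper-tail) = 0.00000
At α=0.1: p < α → reject H₀

reject H₀: yes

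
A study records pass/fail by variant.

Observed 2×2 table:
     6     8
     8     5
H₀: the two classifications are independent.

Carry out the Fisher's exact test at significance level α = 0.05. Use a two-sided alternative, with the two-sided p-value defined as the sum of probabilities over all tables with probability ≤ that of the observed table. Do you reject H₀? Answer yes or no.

Margins: r₁=14, r₂=13, c₁=14, c₂=13, n=27
p_obs = C(14,6)·C(13,8)/C(27,14); sum pmf over tables with pmf ≤ p_obs
p-value (two-sided) = 0.44948
At α=0.05: p ≥ α → fail to reject H₀

reject H₀: no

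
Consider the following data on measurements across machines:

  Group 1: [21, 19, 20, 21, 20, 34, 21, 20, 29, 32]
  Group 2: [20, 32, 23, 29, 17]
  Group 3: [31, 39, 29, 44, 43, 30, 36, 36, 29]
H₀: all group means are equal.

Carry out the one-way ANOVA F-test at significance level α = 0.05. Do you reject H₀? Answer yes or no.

reject H₀: yes

Group means [23.70, 24.20, 35.22], grand mean 28.125
SSB = Σnᵢ(x̄ᵢ−x̄)² = 726.169; SSW = ΣΣ(x−x̄ᵢ)² = 718.456
MSB = 726.169/2 = 363.0847; MSW = 718.456/21 = 34.2122
F = MSB/MSW = 10.6127
df = (2, 21)
p-value (upper-tail) = 0.00065
At α=0.05: p < α → reject H₀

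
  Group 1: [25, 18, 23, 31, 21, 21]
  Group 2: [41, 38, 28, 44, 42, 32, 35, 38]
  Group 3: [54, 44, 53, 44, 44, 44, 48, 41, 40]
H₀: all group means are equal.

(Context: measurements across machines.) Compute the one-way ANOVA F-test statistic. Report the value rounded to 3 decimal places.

Group means [23.17, 37.25, 45.78], grand mean 36.913
SSB = Σnᵢ(x̄ᵢ−x̄)² = 1841.937; SSW = ΣΣ(x−x̄ᵢ)² = 495.889
MSB = 1841.937/2 = 920.9686; MSW = 495.889/20 = 24.7944
F = MSB/MSW = 37.1442
df = (2, 20)

test statistic = 37.144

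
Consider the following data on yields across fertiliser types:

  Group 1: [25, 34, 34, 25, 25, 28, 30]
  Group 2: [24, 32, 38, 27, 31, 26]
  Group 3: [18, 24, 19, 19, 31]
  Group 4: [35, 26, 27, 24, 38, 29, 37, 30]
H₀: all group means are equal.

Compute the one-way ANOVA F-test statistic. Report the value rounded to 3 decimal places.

test statistic = 3.328

Group means [28.71, 29.67, 22.20, 30.75], grand mean 28.308
SSB = Σnᵢ(x̄ᵢ−x̄)² = 246.477; SSW = ΣΣ(x−x̄ᵢ)² = 543.062
MSB = 246.477/3 = 82.1589; MSW = 543.062/22 = 24.6846
F = MSB/MSW = 3.3283
df = (3, 22)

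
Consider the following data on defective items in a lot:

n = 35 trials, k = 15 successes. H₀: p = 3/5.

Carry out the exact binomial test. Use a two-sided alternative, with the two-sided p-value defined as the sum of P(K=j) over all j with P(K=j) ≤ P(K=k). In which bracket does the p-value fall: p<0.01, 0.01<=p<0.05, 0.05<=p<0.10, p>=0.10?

Exact binomial: n=35, k=15, p₀=3/5=0.6000
P(X=j) = C(n,j)·p₀^j·(1−p₀)^(n−j); p = Σ P(X=j) over j with P(X=j) ≤ P(X=15)
p-value (two-sided) = 0.05600
→ bracket: 0.05<=p<0.10

p-value bracket: 0.05<=p<0.10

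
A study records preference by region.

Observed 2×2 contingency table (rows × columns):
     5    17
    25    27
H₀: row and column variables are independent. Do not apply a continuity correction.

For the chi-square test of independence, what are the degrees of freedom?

df = (r−1)(c−1) = (2−1)·(2−1) = 1

degrees of freedom = 1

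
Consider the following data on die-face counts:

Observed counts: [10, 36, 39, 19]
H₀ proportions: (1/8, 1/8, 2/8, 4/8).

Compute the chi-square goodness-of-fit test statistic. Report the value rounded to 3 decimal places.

test statistic = 68.827

n = 104; E_i = n·p_i = [13.00, 13.00, 26.00, 52.00]
χ² = (10−13.00)²/13.00 + (36−13.00)²/13.00 + (39−26.00)²/26.00 + (19−52.00)²/52.00 = 68.8269
df = 3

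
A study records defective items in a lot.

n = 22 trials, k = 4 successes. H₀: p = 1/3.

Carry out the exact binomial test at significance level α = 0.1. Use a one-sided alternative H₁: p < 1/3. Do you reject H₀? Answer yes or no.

Exact binomial: n=22, k=4, p₀=1/3=0.3333
P(X≤4) from Σ C(n,i)·p₀^i·(1−p₀)^(n−i)
p-value (one-sided, H₁ less) = 0.09616
At α=0.1: p < α → reject H₀

reject H₀: yes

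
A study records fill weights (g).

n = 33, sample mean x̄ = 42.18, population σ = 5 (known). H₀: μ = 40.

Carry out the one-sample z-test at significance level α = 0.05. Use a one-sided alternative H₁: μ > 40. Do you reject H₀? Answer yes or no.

SE = σ/√n = 5/√33 = 0.8704
z = (x̄−μ₀)/SE = (42.18−40)/0.8704 = 2.5046
p-value (one-sided, H₁ greater) = 0.00613
At α=0.05: p < α → reject H₀

reject H₀: yes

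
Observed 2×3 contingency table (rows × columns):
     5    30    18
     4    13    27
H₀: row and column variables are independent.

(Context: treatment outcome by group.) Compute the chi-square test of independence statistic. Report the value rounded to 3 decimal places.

Row totals [53, 44], col totals [9, 43, 45], n=97
χ² = (5−4.92)²/4.92 + (30−23.49)²/23.49 + (18−24.59)²/24.59 + (4−4.08)²/4.08 + (13−19.51)²/19.51 + (27−20.41)²/20.41 = 7.8647
df = 2

test statistic = 7.865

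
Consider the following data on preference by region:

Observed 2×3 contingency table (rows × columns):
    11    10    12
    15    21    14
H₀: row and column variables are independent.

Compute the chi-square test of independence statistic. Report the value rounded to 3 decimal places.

test statistic = 1.243

Row totals [33, 50], col totals [26, 31, 26], n=83
χ² = (11−10.34)²/10.34 + (10−12.33)²/12.33 + (12−10.34)²/10.34 + (15−15.66)²/15.66 + (21−18.67)²/18.67 + (14−15.66)²/15.66 = 1.2427
df = 2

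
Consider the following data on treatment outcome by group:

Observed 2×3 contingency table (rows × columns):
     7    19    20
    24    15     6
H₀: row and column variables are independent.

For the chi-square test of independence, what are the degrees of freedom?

df = (r−1)(c−1) = (2−1)·(3−1) = 2

degrees of freedom = 2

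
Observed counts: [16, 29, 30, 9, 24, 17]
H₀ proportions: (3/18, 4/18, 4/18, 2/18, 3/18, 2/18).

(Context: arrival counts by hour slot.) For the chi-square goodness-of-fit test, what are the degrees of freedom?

df = k − 1 = 6 − 1 = 5

degrees of freedom = 5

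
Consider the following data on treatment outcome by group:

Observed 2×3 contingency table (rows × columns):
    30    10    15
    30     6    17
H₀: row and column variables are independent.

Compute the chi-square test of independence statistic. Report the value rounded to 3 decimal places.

Row totals [55, 53], col totals [60, 16, 32], n=108
χ² = (30−30.56)²/30.56 + (10−8.15)²/8.15 + (15−16.30)²/16.30 + (30−29.44)²/29.44 + (6−7.85)²/7.85 + (17−15.70)²/15.70 = 1.0883
df = 2

test statistic = 1.088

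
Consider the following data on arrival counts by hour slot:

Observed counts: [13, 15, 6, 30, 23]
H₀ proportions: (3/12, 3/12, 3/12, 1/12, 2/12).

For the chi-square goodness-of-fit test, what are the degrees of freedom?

degrees of freedom = 4

df = k − 1 = 5 − 1 = 4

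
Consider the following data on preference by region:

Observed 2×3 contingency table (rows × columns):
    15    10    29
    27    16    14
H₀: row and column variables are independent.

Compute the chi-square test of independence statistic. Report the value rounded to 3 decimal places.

Row totals [54, 57], col totals [42, 26, 43], n=111
χ² = (15−20.43)²/20.43 + (10−12.65)²/12.65 + (29−20.92)²/20.92 + (27−21.57)²/21.57 + (16−13.35)²/13.35 + (14−22.08)²/22.08 = 9.9719
df = 2

test statistic = 9.972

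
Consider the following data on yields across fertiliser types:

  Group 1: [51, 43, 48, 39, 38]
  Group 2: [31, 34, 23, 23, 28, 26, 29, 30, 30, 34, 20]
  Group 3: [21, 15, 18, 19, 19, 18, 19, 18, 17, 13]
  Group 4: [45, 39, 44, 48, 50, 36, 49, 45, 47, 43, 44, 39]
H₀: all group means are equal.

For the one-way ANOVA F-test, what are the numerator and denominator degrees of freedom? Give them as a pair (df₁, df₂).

k = 4 groups, N = 38 total
df = (k−1, N−k) = (4−1, 38−4) = (3, 34)

degrees of freedom = [3, 34]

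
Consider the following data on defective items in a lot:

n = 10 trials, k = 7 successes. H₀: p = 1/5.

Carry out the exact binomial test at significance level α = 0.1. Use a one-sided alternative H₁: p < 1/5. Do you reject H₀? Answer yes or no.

Exact binomial: n=10, k=7, p₀=1/5=0.2000
P(X≤7) from Σ C(n,i)·p₀^i·(1−p₀)^(n−i)
p-value (one-sided, H₁ less) = 0.99992
At α=0.1: p ≥ α → fail to reject H₀

reject H₀: no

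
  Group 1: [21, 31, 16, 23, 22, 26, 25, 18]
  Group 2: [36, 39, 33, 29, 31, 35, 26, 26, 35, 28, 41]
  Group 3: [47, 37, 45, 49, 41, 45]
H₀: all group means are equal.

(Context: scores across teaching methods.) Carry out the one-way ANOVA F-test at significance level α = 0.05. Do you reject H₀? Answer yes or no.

Group means [22.75, 32.64, 44.00], grand mean 32.200
SSB = Σnᵢ(x̄ᵢ−x̄)² = 1551.955; SSW = ΣΣ(x−x̄ᵢ)² = 508.045
MSB = 1551.955/2 = 775.9773; MSW = 508.045/22 = 23.0930
F = MSB/MSW = 33.6023
df = (2, 22)
p-value (upper-tail) = 0.00000
At α=0.05: p < α → reject H₀

reject H₀: yes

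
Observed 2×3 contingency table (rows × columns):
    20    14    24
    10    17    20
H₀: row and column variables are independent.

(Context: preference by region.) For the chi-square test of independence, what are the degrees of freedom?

df = (r−1)(c−1) = (2−1)·(3−1) = 2

degrees of freedom = 2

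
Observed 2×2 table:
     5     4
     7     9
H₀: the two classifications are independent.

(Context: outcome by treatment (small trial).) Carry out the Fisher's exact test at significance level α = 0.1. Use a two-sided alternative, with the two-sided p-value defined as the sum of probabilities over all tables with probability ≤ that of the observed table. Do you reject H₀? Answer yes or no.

Margins: r₁=9, r₂=16, c₁=12, c₂=13, n=25
p_obs = C(9,5)·C(16,7)/C(25,12); sum pmf over tables with pmf ≤ p_obs
p-value (two-sided) = 0.68817
At α=0.1: p ≥ α → fail to reject H₀

reject H₀: no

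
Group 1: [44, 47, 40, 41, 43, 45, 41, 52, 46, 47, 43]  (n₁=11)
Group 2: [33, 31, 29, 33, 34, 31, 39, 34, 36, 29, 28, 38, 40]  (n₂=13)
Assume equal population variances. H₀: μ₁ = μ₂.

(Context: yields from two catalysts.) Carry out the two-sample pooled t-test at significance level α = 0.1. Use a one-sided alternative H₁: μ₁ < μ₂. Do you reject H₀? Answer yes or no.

x̄₁=44.455, s₁=3.475, n₁=11
x̄₂=33.462, s₂=3.908, n₂=13
s_p² = [10·3.475² + 12·3.908²]/22 = 13.8163
SE = √(s_p²·(1/11+1/13)) = 1.5228
t = (44.455−33.462)/1.5228 = 7.2191
df = 22
p-value (one-sided, H₁ less) = 1.00000
At α=0.1: p ≥ α → fail to reject H₀

reject H₀: no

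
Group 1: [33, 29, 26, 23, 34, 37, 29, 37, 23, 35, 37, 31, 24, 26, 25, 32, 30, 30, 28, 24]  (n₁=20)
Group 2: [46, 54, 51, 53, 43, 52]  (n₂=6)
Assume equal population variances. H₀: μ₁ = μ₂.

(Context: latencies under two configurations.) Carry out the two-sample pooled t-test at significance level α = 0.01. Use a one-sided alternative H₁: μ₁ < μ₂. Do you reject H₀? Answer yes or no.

x̄₁=29.650, s₁=4.771, n₁=20
x̄₂=49.833, s₂=4.355, n₂=6
s_p² = [19·4.771² + 5·4.355²]/24 = 21.9743
SE = √(s_p²·(1/20+1/6)) = 2.1820
t = (29.650−49.833)/2.1820 = -9.2499
df = 24
p-value (one-sided, H₁ less) = 0.00000
At α=0.01: p < α → reject H₀

reject H₀: yes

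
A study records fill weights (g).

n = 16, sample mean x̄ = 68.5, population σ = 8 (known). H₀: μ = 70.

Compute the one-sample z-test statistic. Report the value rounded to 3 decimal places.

test statistic = -0.750

SE = σ/√n = 8/√16 = 2.0000
z = (x̄−μ₀)/SE = (68.5−70)/2.0000 = -0.7500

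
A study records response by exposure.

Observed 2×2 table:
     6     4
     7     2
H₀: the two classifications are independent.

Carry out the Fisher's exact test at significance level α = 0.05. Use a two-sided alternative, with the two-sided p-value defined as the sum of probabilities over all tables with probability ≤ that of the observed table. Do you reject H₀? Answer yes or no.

reject H₀: no

Margins: r₁=10, r₂=9, c₁=13, c₂=6, n=19
p_obs = C(10,6)·C(9,7)/C(19,13); sum pmf over tables with pmf ≤ p_obs
p-value (two-sided) = 0.62848
At α=0.05: p ≥ α → fail to reject H₀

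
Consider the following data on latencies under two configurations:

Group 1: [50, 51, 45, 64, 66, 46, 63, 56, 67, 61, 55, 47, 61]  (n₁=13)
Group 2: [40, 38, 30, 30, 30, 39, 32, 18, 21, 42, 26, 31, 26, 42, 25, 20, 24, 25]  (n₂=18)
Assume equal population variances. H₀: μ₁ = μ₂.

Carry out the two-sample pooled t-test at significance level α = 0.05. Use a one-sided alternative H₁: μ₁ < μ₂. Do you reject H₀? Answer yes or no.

x̄₁=56.308, s₁=7.889, n₁=13
x̄₂=29.944, s₂=7.596, n₂=18
s_p² = [12·7.889² + 17·7.596²]/29 = 59.5763
SE = √(s_p²·(1/13+1/18)) = 2.8094
t = (56.308−29.944)/2.8094 = 9.3840
df = 29
p-value (one-sided, H₁ less) = 1.00000
At α=0.05: p ≥ α → fail to reject H₀

reject H₀: no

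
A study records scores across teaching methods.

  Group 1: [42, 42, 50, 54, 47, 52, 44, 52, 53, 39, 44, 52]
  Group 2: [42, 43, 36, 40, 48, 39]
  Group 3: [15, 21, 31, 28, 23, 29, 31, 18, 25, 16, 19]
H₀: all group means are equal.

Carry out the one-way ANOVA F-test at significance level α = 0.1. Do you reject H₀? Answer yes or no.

reject H₀: yes

Group means [47.58, 41.33, 23.27], grand mean 37.069
SSB = Σnᵢ(x̄ᵢ−x̄)² = 3529.430; SSW = ΣΣ(x−x̄ᵢ)² = 730.432
MSB = 3529.430/2 = 1764.7151; MSW = 730.432/26 = 28.0935
F = MSB/MSW = 62.8157
df = (2, 26)
p-value (upper-tail) = 0.00000
At α=0.1: p < α → reject H₀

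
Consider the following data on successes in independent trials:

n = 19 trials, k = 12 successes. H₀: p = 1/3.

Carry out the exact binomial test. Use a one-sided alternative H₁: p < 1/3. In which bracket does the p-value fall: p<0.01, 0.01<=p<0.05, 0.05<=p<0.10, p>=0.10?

p-value bracket: p>=0.10

Exact binomial: n=19, k=12, p₀=1/3=0.3333
P(X≤12) from Σ C(n,i)·p₀^i·(1−p₀)^(n−i)
p-value (one-sided, H₁ less) = 0.99813
→ bracket: p>=0.10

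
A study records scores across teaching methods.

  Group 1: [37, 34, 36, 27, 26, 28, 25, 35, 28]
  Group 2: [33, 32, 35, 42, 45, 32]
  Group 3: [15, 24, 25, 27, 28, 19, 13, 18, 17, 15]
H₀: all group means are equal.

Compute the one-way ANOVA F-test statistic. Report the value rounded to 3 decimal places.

Group means [30.67, 36.50, 20.10], grand mean 27.840
SSB = Σnᵢ(x̄ᵢ−x̄)² = 1120.960; SSW = ΣΣ(x−x̄ᵢ)² = 604.400
MSB = 1120.960/2 = 560.4800; MSW = 604.400/22 = 27.4727
F = MSB/MSW = 20.4013
df = (2, 22)

test statistic = 20.401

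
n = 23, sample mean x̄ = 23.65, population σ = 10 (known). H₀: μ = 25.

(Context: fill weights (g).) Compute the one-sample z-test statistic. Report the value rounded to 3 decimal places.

test statistic = -0.647

SE = σ/√n = 10/√23 = 2.0851
z = (x̄−μ₀)/SE = (23.65−25)/2.0851 = -0.6474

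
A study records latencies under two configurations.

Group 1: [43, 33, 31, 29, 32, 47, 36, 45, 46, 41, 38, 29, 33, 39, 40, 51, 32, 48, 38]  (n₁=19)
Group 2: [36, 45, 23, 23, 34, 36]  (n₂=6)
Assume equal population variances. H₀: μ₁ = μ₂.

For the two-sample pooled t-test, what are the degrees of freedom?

degrees of freedom = 23

df = n₁ + n₂ − 2 = 19 + 6 − 2 = 23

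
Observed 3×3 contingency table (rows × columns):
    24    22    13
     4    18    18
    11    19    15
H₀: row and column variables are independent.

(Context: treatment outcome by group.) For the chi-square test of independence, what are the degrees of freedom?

df = (r−1)(c−1) = (3−1)·(3−1) = 4

degrees of freedom = 4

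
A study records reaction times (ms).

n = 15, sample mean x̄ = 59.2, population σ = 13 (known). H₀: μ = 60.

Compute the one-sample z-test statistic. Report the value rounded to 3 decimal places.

SE = σ/√n = 13/√15 = 3.3566
z = (x̄−μ₀)/SE = (59.2−60)/3.3566 = -0.2383

test statistic = -0.238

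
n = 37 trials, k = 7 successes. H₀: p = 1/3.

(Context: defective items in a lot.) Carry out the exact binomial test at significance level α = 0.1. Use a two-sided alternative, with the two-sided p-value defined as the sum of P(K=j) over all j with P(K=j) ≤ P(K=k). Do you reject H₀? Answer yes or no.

reject H₀: yes

Exact binomial: n=37, k=7, p₀=1/3=0.3333
P(X=j) = C(n,j)·p₀^j·(1−p₀)^(n−j); p = Σ P(X=j) over j with P(X=j) ≤ P(X=7)
p-value (two-sided) = 0.07977
At α=0.1: p < α → reject H₀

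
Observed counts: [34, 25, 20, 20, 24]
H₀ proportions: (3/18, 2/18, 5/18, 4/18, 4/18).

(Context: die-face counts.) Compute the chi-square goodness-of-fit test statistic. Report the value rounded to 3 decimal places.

n = 123; E_i = n·p_i = [20.50, 13.67, 34.17, 27.33, 27.33]
χ² = (34−20.50)²/20.50 + (25−13.67)²/13.67 + (20−34.17)²/34.17 + (20−27.33)²/27.33 + (24−27.33)²/27.33 = 26.5366
df = 4

test statistic = 26.537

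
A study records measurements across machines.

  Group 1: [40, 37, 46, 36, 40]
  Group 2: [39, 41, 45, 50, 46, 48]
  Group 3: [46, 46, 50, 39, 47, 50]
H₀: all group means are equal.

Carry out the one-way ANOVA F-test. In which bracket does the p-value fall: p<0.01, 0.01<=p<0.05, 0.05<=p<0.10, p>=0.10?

p-value bracket: 0.01<=p<0.05

Group means [39.80, 44.83, 46.33], grand mean 43.882
SSB = Σnᵢ(x̄ᵢ−x̄)² = 124.798; SSW = ΣΣ(x−x̄ᵢ)² = 228.967
MSB = 124.798/2 = 62.3990; MSW = 228.967/14 = 16.3548
F = MSB/MSW = 3.8153
df = (2, 14)
p-value (upper-tail) = 0.04758
→ bracket: 0.01<=p<0.05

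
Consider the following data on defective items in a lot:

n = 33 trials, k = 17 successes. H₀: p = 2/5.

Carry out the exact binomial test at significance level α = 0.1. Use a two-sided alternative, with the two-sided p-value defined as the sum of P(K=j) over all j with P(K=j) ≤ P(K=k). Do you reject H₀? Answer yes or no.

reject H₀: no

Exact binomial: n=33, k=17, p₀=2/5=0.4000
P(X=j) = C(n,j)·p₀^j·(1−p₀)^(n−j); p = Σ P(X=j) over j with P(X=j) ≤ P(X=17)
p-value (two-sided) = 0.21342
At α=0.1: p ≥ α → fail to reject H₀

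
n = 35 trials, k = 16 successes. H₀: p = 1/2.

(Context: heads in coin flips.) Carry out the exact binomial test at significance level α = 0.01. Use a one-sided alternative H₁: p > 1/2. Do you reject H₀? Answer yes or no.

Exact binomial: n=35, k=16, p₀=1/2=0.5000
P(X≥16) from Σ C(n,i)·p₀^i·(1−p₀)^(n−i)
p-value (one-sided, H₁ greater) = 0.75022
At α=0.01: p ≥ α → fail to reject H₀

reject H₀: no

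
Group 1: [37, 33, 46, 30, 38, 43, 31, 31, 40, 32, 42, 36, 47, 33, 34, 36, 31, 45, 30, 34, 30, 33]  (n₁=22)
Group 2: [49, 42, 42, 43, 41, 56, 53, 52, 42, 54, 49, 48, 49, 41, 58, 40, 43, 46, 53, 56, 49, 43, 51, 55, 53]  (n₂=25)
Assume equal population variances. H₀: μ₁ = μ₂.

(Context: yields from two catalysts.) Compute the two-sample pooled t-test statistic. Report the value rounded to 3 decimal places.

x̄₁=36.000, s₁=5.529, n₁=22
x̄₂=48.320, s₂=5.640, n₂=25
s_p² = [21·5.529² + 24·5.640²]/45 = 31.2320
SE = √(s_p²·(1/22+1/25)) = 1.6337
t = (36.000−48.320)/1.6337 = -7.5412
df = 45

test statistic = -7.541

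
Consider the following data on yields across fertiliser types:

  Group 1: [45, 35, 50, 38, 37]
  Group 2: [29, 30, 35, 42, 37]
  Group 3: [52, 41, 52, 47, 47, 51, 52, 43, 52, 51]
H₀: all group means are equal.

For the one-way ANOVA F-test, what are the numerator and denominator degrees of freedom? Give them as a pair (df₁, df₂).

degrees of freedom = [2, 17]

k = 3 groups, N = 20 total
df = (k−1, N−k) = (3−1, 20−3) = (2, 17)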